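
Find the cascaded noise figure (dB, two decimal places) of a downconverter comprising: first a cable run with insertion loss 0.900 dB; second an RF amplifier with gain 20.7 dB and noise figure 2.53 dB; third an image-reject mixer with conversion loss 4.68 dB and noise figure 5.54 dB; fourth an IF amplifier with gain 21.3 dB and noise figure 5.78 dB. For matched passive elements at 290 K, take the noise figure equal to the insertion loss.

Convert to linear (a loss of L dB is a gain of −L dB): F_i = 10^(NF_i/10), G_i = 10^(G_i,dB/10)
  Stage 1: F_1 = 10^(0.900/10) = 1.230, G_1 = 10^(−0.900/10) = 0.8128
  Stage 2: F_2 = 10^(2.53/10) = 1.791, G_2 = 10^(20.7/10) = 117.5
  Stage 3: F_3 = 10^(5.54/10) = 3.581, G_3 = 10^(−4.68/10) = 0.3404
  Stage 4: F_4 = 10^(5.78/10) = 3.784, G_4 = 10^(21.3/10) = 134.9
Friis cascade:
  F = 1.230 + (1.791 − 1)/0.8128 + (3.581 − 1)/95.50 + (3.784 − 1)/32.51 = 2.316
NF = 10 log₁₀(2.316) = 3.65 dB

3.65 dB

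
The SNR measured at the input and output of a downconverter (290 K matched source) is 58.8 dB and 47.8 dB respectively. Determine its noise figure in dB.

NF (dB) = SNR_in(dB) − SNR_out(dB) when the source is at T₀
NF = 58.8 − 47.8 = 11.0 dB

11.0 dB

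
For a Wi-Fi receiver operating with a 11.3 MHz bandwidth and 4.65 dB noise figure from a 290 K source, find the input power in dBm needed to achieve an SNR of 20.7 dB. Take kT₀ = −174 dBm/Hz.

−78.1 dBm

Sensitivity = −174 + 10 log₁₀(B) + NF + SNR_min
= −174 + 70.53 + 4.65 + 20.7
= −78.12 dBm → −78.1 dBm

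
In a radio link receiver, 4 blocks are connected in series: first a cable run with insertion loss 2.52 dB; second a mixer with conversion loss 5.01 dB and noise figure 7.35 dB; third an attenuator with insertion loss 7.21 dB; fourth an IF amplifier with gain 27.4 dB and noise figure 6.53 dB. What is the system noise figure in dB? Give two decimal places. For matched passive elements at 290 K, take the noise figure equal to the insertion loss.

Convert to linear (a loss of L dB is a gain of −L dB): F_i = 10^(NF_i/10), G_i = 10^(G_i,dB/10)
  Stage 1: F_1 = 10^(2.52/10) = 1.786, G_1 = 10^(−2.52/10) = 0.5598
  Stage 2: F_2 = 10^(7.35/10) = 5.433, G_2 = 10^(−5.01/10) = 0.3155
  Stage 3: F_3 = 10^(7.21/10) = 5.260, G_3 = 10^(−7.21/10) = 0.1901
  Stage 4: F_4 = 10^(6.53/10) = 4.498, G_4 = 10^(27.4/10) = 549.5
Friis cascade:
  F = 1.786 + (5.433 − 1)/0.5598 + (5.260 − 1)/0.1766 + (4.498 − 1)/0.03357 = 138.0
NF = 10 log₁₀(138.0) = 21.40 dB

21.40 dB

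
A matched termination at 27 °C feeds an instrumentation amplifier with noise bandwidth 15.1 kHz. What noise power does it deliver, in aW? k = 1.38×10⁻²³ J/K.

T = 27 °C + 273.15 = 300.15 K
P_n = kTB = 1.38×10⁻²³ × 300.15 × 1.51×10⁴ = 6.25×10⁻¹⁷ W = 62.5 aW

62.5 aW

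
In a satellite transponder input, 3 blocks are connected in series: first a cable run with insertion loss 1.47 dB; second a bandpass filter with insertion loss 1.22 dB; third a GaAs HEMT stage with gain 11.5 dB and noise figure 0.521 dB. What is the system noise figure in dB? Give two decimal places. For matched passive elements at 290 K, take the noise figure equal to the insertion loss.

Convert to linear (a loss of L dB is a gain of −L dB): F_i = 10^(NF_i/10), G_i = 10^(G_i,dB/10)
  Stage 1: F_1 = 10^(1.47/10) = 1.403, G_1 = 10^(−1.47/10) = 0.7129
  Stage 2: F_2 = 10^(1.22/10) = 1.324, G_2 = 10^(−1.22/10) = 0.7551
  Stage 3: F_3 = 10^(0.521/10) = 1.127, G_3 = 10^(11.5/10) = 14.13
Friis cascade:
  F = 1.403 + (1.324 − 1)/0.7129 + (1.127 − 1)/0.5383 = 2.095
NF = 10 log₁₀(2.095) = 3.21 dB

3.21 dB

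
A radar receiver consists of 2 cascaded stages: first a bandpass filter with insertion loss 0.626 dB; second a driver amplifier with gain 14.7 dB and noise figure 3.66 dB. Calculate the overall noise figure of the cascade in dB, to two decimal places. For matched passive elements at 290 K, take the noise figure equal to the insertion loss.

Convert to linear (a loss of L dB is a gain of −L dB): F_i = 10^(NF_i/10), G_i = 10^(G_i,dB/10)
  Stage 1: F_1 = 10^(0.626/10) = 1.155, G_1 = 10^(−0.626/10) = 0.8658
  Stage 2: F_2 = 10^(3.66/10) = 2.323, G_2 = 10^(14.7/10) = 29.51
Friis cascade:
  F = 1.155 + (2.323 − 1)/0.8658 = 2.683
NF = 10 log₁₀(2.683) = 4.29 dB

4.29 dB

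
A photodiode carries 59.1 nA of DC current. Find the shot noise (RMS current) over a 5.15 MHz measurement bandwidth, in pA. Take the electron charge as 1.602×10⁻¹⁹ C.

I_n = √(2qI·B)
2qI·B = 2 × 1.602×10⁻¹⁹ × 5.91×10⁻⁸ × 5.15×10⁶ = 9.75×10⁻²⁰ A²
I_n = √(9.75×10⁻²⁰) = 3.12×10⁻¹⁰ A = 312 pA

312 pA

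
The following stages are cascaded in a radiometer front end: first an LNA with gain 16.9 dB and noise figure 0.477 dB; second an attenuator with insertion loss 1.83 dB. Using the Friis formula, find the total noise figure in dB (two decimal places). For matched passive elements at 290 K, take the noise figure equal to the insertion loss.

0.52 dB

Convert to linear (a loss of L dB is a gain of −L dB): F_i = 10^(NF_i/10), G_i = 10^(G_i,dB/10)
  Stage 1: F_1 = 10^(0.477/10) = 1.116, G_1 = 10^(16.9/10) = 48.98
  Stage 2: F_2 = 10^(1.83/10) = 1.524, G_2 = 10^(−1.83/10) = 0.6561
Friis cascade:
  F = 1.116 + (1.524 − 1)/48.98 = 1.127
NF = 10 log₁₀(1.127) = 0.52 dB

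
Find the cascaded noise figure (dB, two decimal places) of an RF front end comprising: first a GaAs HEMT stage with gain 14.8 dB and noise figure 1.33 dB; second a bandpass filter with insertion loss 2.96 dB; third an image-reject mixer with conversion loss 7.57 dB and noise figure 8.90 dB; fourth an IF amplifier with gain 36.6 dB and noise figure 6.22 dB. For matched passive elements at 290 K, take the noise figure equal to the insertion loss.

Convert to linear (a loss of L dB is a gain of −L dB): F_i = 10^(NF_i/10), G_i = 10^(G_i,dB/10)
  Stage 1: F_1 = 10^(1.33/10) = 1.358, G_1 = 10^(14.8/10) = 30.20
  Stage 2: F_2 = 10^(2.96/10) = 1.977, G_2 = 10^(−2.96/10) = 0.5058
  Stage 3: F_3 = 10^(8.90/10) = 7.762, G_3 = 10^(−7.57/10) = 0.1750
  Stage 4: F_4 = 10^(6.22/10) = 4.188, G_4 = 10^(36.6/10) = 4571
Friis cascade:
  F = 1.358 + (1.977 − 1)/30.20 + (7.762 − 1)/15.28 + (4.188 − 1)/2.673 = 3.026
NF = 10 log₁₀(3.026) = 4.81 dB

4.81 dB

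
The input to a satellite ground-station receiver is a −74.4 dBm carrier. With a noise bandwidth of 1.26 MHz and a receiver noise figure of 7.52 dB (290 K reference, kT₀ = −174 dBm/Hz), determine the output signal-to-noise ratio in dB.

Noise floor: N = −174 + 10 log₁₀(B) + NF
10 log₁₀(1.26×10⁶) = 61 dB
N = −174 + 61 + 7.52 = −105.48 dBm
SNR = P_sig − N = −74.4 − (−105.48) = 31.08 dB → 31.1 dB

31.1 dB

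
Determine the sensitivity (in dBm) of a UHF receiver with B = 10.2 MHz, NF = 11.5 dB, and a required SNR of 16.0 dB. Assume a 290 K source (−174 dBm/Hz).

−76.4 dBm

Sensitivity = −174 + 10 log₁₀(B) + NF + SNR_min
= −174 + 70.09 + 11.5 + 16.0
= −76.41 dBm → −76.4 dBm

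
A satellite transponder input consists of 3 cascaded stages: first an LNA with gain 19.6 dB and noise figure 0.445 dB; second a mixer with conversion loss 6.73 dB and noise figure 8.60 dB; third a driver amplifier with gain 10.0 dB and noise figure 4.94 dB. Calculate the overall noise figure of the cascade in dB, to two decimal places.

1.09 dB

Convert to linear (a loss of L dB is a gain of −L dB): F_i = 10^(NF_i/10), G_i = 10^(G_i,dB/10)
  Stage 1: F_1 = 10^(0.445/10) = 1.108, G_1 = 10^(19.6/10) = 91.20
  Stage 2: F_2 = 10^(8.60/10) = 7.244, G_2 = 10^(−6.73/10) = 0.2123
  Stage 3: F_3 = 10^(4.94/10) = 3.119, G_3 = 10^(10.0/10) = 10.00
Friis cascade:
  F = 1.108 + (7.244 − 1)/91.20 + (3.119 − 1)/19.36 = 1.286
NF = 10 log₁₀(1.286) = 1.09 dB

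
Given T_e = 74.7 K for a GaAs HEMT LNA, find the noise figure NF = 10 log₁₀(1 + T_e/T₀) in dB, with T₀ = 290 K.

0.995 dB

F = 1 + T_e/T₀ = 1 + 74.7/290 = 1.25759
NF = 10 log₁₀(1.25759) = 0.995 dB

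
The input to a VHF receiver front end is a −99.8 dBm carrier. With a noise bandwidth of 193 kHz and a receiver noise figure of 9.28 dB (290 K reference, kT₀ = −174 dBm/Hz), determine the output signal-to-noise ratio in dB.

12.1 dB

Noise floor: N = −174 + 10 log₁₀(B) + NF
10 log₁₀(1.93×10⁵) = 52.86 dB
N = −174 + 52.86 + 9.28 = −111.86 dBm
SNR = P_sig − N = −99.8 − (−111.86) = 12.06 dB → 12.1 dB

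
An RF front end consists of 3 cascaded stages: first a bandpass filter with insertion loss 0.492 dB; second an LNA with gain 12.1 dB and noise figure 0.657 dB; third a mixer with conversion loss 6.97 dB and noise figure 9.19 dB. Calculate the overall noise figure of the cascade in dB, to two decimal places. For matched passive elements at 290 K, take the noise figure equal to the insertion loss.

Convert to linear (a loss of L dB is a gain of −L dB): F_i = 10^(NF_i/10), G_i = 10^(G_i,dB/10)
  Stage 1: F_1 = 10^(0.492/10) = 1.120, G_1 = 10^(−0.492/10) = 0.8929
  Stage 2: F_2 = 10^(0.657/10) = 1.163, G_2 = 10^(12.1/10) = 16.22
  Stage 3: F_3 = 10^(9.19/10) = 8.299, G_3 = 10^(−6.97/10) = 0.2009
Friis cascade:
  F = 1.120 + (1.163 − 1)/0.8929 + (8.299 − 1)/14.48 = 1.807
NF = 10 log₁₀(1.807) = 2.57 dB

2.57 dB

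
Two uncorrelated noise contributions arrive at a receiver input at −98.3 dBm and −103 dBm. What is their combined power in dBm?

−97.0 dBm

Convert to linear, add, convert back:
P₁ = 1.48×10⁻¹³ W, P₂ = 5.01×10⁻¹⁴ W
P_tot = 1.98×10⁻¹³ W → 10 log₁₀(P_tot / 10⁻³) = −97.0 dBm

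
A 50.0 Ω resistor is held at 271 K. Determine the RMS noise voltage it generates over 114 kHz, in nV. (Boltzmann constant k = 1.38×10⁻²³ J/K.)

V_n = √(4kTRB)
4kTRB = 4 × 1.38×10⁻²³ × 271 × 5.00×10¹ × 1.14×10⁵ = 8.53×10⁻¹⁴ V²
V_n = √(8.53×10⁻¹⁴) = 2.92×10⁻⁷ V = 292 nV

292 nV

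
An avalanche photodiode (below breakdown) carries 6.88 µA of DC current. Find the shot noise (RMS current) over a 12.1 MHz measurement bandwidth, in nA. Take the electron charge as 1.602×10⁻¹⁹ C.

I_n = √(2qI·B)
2qI·B = 2 × 1.602×10⁻¹⁹ × 6.88×10⁻⁶ × 1.21×10⁷ = 2.67×10⁻¹⁷ A²
I_n = √(2.67×10⁻¹⁷) = 5.16×10⁻⁹ A = 5.16 nA

5.16 nA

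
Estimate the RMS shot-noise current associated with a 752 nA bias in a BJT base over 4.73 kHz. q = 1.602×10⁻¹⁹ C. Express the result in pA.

33.8 pA

I_n = √(2qI·B)
2qI·B = 2 × 1.602×10⁻¹⁹ × 7.52×10⁻⁷ × 4.73×10³ = 1.14×10⁻²¹ A²
I_n = √(1.14×10⁻²¹) = 3.38×10⁻¹¹ A = 33.8 pA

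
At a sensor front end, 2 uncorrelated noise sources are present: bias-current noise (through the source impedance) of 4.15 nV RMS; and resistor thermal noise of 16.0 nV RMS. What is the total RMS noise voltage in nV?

16.5 nV

Uncorrelated sources add in power (mean-square): V_tot = √(ΣV_i²)
V_tot = √[(4.15×10⁻⁹)² + (1.60×10⁻⁸)²] = 1.65×10⁻⁸ V = 16.5 nV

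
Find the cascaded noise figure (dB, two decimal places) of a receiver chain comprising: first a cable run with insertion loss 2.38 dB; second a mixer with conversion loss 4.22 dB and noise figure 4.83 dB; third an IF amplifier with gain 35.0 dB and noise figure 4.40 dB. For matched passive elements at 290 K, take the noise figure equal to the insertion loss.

11.23 dB

Convert to linear (a loss of L dB is a gain of −L dB): F_i = 10^(NF_i/10), G_i = 10^(G_i,dB/10)
  Stage 1: F_1 = 10^(2.38/10) = 1.730, G_1 = 10^(−2.38/10) = 0.5781
  Stage 2: F_2 = 10^(4.83/10) = 3.041, G_2 = 10^(−4.22/10) = 0.3784
  Stage 3: F_3 = 10^(4.40/10) = 2.754, G_3 = 10^(35.0/10) = 3162
Friis cascade:
  F = 1.730 + (3.041 − 1)/0.5781 + (2.754 − 1)/0.2188 = 13.28
NF = 10 log₁₀(13.28) = 11.23 dB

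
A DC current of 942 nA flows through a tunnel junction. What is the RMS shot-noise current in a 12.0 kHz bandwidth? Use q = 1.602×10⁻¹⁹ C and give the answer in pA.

60.2 pA

I_n = √(2qI·B)
2qI·B = 2 × 1.602×10⁻¹⁹ × 9.42×10⁻⁷ × 1.20×10⁴ = 3.62×10⁻²¹ A²
I_n = √(3.62×10⁻²¹) = 6.02×10⁻¹¹ A = 60.2 pA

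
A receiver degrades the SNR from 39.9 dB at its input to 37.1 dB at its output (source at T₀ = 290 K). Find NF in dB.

NF (dB) = SNR_in(dB) − SNR_out(dB) when the source is at T₀
NF = 39.9 − 37.1 = 2.8 dB

2.8 dB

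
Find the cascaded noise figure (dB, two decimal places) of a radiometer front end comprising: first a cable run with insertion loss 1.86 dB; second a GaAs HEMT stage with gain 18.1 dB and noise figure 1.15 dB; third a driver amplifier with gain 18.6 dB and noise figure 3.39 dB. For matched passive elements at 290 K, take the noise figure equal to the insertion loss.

Convert to linear (a loss of L dB is a gain of −L dB): F_i = 10^(NF_i/10), G_i = 10^(G_i,dB/10)
  Stage 1: F_1 = 10^(1.86/10) = 1.535, G_1 = 10^(−1.86/10) = 0.6516
  Stage 2: F_2 = 10^(1.15/10) = 1.303, G_2 = 10^(18.1/10) = 64.57
  Stage 3: F_3 = 10^(3.39/10) = 2.183, G_3 = 10^(18.6/10) = 72.44
Friis cascade:
  F = 1.535 + (1.303 − 1)/0.6516 + (2.183 − 1)/42.07 = 2.028
NF = 10 log₁₀(2.028) = 3.07 dB

3.07 dB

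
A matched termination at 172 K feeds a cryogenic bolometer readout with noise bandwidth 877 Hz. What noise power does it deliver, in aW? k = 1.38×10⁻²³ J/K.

2.08 aW

P_n = kTB = 1.38×10⁻²³ × 172 × 8.77×10² = 2.08×10⁻¹⁸ W = 2.08 aW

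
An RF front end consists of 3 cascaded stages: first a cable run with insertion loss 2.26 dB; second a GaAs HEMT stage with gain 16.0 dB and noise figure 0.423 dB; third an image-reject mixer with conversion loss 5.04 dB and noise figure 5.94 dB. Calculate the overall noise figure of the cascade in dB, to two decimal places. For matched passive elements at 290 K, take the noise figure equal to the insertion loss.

2.96 dB

Convert to linear (a loss of L dB is a gain of −L dB): F_i = 10^(NF_i/10), G_i = 10^(G_i,dB/10)
  Stage 1: F_1 = 10^(2.26/10) = 1.683, G_1 = 10^(−2.26/10) = 0.5943
  Stage 2: F_2 = 10^(0.423/10) = 1.102, G_2 = 10^(16.0/10) = 39.81
  Stage 3: F_3 = 10^(5.94/10) = 3.926, G_3 = 10^(−5.04/10) = 0.3133
Friis cascade:
  F = 1.683 + (1.102 − 1)/0.5943 + (3.926 − 1)/23.66 = 1.979
NF = 10 log₁₀(1.979) = 2.96 dB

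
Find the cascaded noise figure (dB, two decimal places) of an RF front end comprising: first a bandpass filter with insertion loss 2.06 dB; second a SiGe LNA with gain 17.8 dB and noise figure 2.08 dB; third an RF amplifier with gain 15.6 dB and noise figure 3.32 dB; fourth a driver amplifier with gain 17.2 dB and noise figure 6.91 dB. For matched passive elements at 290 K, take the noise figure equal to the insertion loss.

Convert to linear (a loss of L dB is a gain of −L dB): F_i = 10^(NF_i/10), G_i = 10^(G_i,dB/10)
  Stage 1: F_1 = 10^(2.06/10) = 1.607, G_1 = 10^(−2.06/10) = 0.6223
  Stage 2: F_2 = 10^(2.08/10) = 1.614, G_2 = 10^(17.8/10) = 60.26
  Stage 3: F_3 = 10^(3.32/10) = 2.148, G_3 = 10^(15.6/10) = 36.31
  Stage 4: F_4 = 10^(6.91/10) = 4.909, G_4 = 10^(17.2/10) = 52.48
Friis cascade:
  F = 1.607 + (1.614 − 1)/0.6223 + (2.148 − 1)/37.50 + (4.909 − 1)/1361 = 2.628
NF = 10 log₁₀(2.628) = 4.20 dB

4.20 dB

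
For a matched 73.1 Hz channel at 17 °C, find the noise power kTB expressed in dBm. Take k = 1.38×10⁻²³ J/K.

−155.3 dBm

T = 17 °C + 273.15 = 290.15 K
P_n = kTB = 1.38×10⁻²³ × 290.15 × 7.31×10¹ = 2.93×10⁻¹⁹ W
In dBm: 10 log₁₀(2.93×10⁻¹⁹ / 10⁻³) = −155.3 dBm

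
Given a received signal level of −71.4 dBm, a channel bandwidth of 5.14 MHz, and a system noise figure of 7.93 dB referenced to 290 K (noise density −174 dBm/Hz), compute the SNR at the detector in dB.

Noise floor: N = −174 + 10 log₁₀(B) + NF
10 log₁₀(5.14×10⁶) = 67.11 dB
N = −174 + 67.11 + 7.93 = −98.96 dBm
SNR = P_sig − N = −71.4 − (−98.96) = 27.56 dB → 27.6 dB

27.6 dB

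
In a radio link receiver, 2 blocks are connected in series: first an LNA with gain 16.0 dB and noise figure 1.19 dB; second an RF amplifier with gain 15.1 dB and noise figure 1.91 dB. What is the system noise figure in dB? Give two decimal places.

Convert to linear (a loss of L dB is a gain of −L dB): F_i = 10^(NF_i/10), G_i = 10^(G_i,dB/10)
  Stage 1: F_1 = 10^(1.19/10) = 1.315, G_1 = 10^(16.0/10) = 39.81
  Stage 2: F_2 = 10^(1.91/10) = 1.552, G_2 = 10^(15.1/10) = 32.36
Friis cascade:
  F = 1.315 + (1.552 − 1)/39.81 = 1.329
NF = 10 log₁₀(1.329) = 1.24 dB

1.24 dB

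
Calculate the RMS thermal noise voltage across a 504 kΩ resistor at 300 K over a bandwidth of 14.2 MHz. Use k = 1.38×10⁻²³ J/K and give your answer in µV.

V_n = √(4kTRB)
4kTRB = 4 × 1.38×10⁻²³ × 300 × 5.04×10⁵ × 1.42×10⁷ = 1.19×10⁻⁷ V²
V_n = √(1.19×10⁻⁷) = 3.44×10⁻⁴ V = 344 µV

344 µV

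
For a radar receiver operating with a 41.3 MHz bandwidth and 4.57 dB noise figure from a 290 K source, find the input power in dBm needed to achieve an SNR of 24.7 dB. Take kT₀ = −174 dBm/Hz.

−68.6 dBm

Sensitivity = −174 + 10 log₁₀(B) + NF + SNR_min
= −174 + 76.16 + 4.57 + 24.7
= −68.57 dBm → −68.6 dBm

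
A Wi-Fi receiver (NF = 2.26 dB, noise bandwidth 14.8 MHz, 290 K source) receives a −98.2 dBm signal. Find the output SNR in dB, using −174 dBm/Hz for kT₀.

1.8 dB

Noise floor: N = −174 + 10 log₁₀(B) + NF
10 log₁₀(1.48×10⁷) = 71.7 dB
N = −174 + 71.7 + 2.26 = −100.04 dBm
SNR = P_sig − N = −98.2 − (−100.04) = 1.84 dB → 1.8 dB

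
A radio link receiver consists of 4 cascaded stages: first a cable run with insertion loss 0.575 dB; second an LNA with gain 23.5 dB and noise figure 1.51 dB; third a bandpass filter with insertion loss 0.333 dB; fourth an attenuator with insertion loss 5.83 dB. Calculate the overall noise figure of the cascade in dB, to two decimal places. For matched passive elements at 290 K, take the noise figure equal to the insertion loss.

Convert to linear (a loss of L dB is a gain of −L dB): F_i = 10^(NF_i/10), G_i = 10^(G_i,dB/10)
  Stage 1: F_1 = 10^(0.575/10) = 1.142, G_1 = 10^(−0.575/10) = 0.8760
  Stage 2: F_2 = 10^(1.51/10) = 1.416, G_2 = 10^(23.5/10) = 223.9
  Stage 3: F_3 = 10^(0.333/10) = 1.080, G_3 = 10^(−0.333/10) = 0.9262
  Stage 4: F_4 = 10^(5.83/10) = 3.828, G_4 = 10^(−5.83/10) = 0.2612
Friis cascade:
  F = 1.142 + (1.416 − 1)/0.8760 + (1.080 − 1)/196.1 + (3.828 − 1)/181.6 = 1.632
NF = 10 log₁₀(1.632) = 2.13 dB

2.13 dB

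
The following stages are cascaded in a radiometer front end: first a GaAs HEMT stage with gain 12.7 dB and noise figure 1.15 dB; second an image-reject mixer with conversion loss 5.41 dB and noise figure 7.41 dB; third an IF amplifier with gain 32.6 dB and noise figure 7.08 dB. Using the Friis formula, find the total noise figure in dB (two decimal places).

Convert to linear (a loss of L dB is a gain of −L dB): F_i = 10^(NF_i/10), G_i = 10^(G_i,dB/10)
  Stage 1: F_1 = 10^(1.15/10) = 1.303, G_1 = 10^(12.7/10) = 18.62
  Stage 2: F_2 = 10^(7.41/10) = 5.508, G_2 = 10^(−5.41/10) = 0.2877
  Stage 3: F_3 = 10^(7.08/10) = 5.105, G_3 = 10^(32.6/10) = 1820
Friis cascade:
  F = 1.303 + (5.508 − 1)/18.62 + (5.105 − 1)/5.358 = 2.311
NF = 10 log₁₀(2.311) = 3.64 dB

3.64 dB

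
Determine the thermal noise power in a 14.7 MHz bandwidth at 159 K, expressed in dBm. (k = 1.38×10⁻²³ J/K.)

P_n = kTB = 1.38×10⁻²³ × 159 × 1.47×10⁷ = 3.23×10⁻¹⁴ W
In dBm: 10 log₁₀(3.23×10⁻¹⁴ / 10⁻³) = −104.9 dBm

−104.9 dBm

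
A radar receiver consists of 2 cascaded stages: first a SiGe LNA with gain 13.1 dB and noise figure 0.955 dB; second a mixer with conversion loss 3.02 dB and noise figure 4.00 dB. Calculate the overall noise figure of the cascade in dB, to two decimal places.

Convert to linear (a loss of L dB is a gain of −L dB): F_i = 10^(NF_i/10), G_i = 10^(G_i,dB/10)
  Stage 1: F_1 = 10^(0.955/10) = 1.246, G_1 = 10^(13.1/10) = 20.42
  Stage 2: F_2 = 10^(4.00/10) = 2.512, G_2 = 10^(−3.02/10) = 0.4989
Friis cascade:
  F = 1.246 + (2.512 − 1)/20.42 = 1.320
NF = 10 log₁₀(1.320) = 1.21 dB

1.21 dB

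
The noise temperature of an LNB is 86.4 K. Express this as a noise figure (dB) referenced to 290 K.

F = 1 + T_e/T₀ = 1 + 86.4/290 = 1.29793
NF = 10 log₁₀(1.29793) = 1.13 dB

1.13 dB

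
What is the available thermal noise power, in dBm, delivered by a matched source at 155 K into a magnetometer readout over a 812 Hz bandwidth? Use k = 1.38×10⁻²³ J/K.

−147.6 dBm

P_n = kTB = 1.38×10⁻²³ × 155 × 8.12×10² = 1.74×10⁻¹⁸ W
In dBm: 10 log₁₀(1.74×10⁻¹⁸ / 10⁻³) = −147.6 dBm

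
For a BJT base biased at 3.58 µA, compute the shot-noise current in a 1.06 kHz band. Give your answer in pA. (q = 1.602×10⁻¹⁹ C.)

I_n = √(2qI·B)
2qI·B = 2 × 1.602×10⁻¹⁹ × 3.58×10⁻⁶ × 1.06×10³ = 1.22×10⁻²¹ A²
I_n = √(1.22×10⁻²¹) = 3.49×10⁻¹¹ A = 34.9 pA

34.9 pA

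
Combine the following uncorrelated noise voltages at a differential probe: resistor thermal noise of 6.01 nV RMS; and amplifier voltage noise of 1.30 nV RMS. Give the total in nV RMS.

Uncorrelated sources add in power (mean-square): V_tot = √(ΣV_i²)
V_tot = √[(6.01×10⁻⁹)² + (1.30×10⁻⁹)²] = 6.15×10⁻⁹ V = 6.15 nV

6.15 nV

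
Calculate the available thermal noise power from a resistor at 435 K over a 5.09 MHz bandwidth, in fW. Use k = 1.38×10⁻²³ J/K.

30.6 fW

P_n = kTB = 1.38×10⁻²³ × 435 × 5.09×10⁶ = 3.06×10⁻¹⁴ W = 30.6 fW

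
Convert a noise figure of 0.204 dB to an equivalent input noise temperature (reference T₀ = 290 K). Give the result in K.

F = 10^(0.204/10) = 1.04809
T_e = (F − 1)·T₀ = (1.04809 − 1) × 290 = 13.9 K

13.9 K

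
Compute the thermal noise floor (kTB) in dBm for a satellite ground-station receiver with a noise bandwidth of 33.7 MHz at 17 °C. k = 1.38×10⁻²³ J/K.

−98.7 dBm

T = 17 °C + 273.15 = 290.15 K
P_n = kTB = 1.38×10⁻²³ × 290.15 × 3.37×10⁷ = 1.35×10⁻¹³ W
In dBm: 10 log₁₀(1.35×10⁻¹³ / 10⁻³) = −98.7 dBm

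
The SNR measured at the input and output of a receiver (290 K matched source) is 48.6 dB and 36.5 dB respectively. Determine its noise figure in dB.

NF (dB) = SNR_in(dB) − SNR_out(dB) when the source is at T₀
NF = 48.6 − 36.5 = 12.1 dB

12.1 dB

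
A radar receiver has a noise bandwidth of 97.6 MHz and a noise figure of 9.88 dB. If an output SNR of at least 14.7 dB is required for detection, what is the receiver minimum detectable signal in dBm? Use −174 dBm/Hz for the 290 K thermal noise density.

−69.5 dBm

Sensitivity = −174 + 10 log₁₀(B) + NF + SNR_min
= −174 + 79.89 + 9.88 + 14.7
= −69.53 dBm → −69.5 dBm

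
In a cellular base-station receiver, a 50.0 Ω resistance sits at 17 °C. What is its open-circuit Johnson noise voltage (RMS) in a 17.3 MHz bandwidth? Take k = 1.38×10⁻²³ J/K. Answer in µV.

T = 17 °C + 273.15 = 290.15 K
V_n = √(4kTRB)
4kTRB = 4 × 1.38×10⁻²³ × 290.15 × 5.00×10¹ × 1.73×10⁷ = 1.39×10⁻¹¹ V²
V_n = √(1.39×10⁻¹¹) = 3.72×10⁻⁶ V = 3.72 µV

3.72 µV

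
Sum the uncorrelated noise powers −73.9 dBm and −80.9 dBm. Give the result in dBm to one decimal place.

−73.1 dBm

Convert to linear, add, convert back:
P₁ = 4.07×10⁻¹¹ W, P₂ = 8.13×10⁻¹² W
P_tot = 4.89×10⁻¹¹ W → 10 log₁₀(P_tot / 10⁻³) = −73.1 dBm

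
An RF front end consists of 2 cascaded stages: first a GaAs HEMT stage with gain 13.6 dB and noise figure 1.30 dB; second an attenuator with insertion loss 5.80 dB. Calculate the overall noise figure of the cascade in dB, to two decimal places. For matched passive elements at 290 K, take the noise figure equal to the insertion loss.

1.68 dB

Convert to linear (a loss of L dB is a gain of −L dB): F_i = 10^(NF_i/10), G_i = 10^(G_i,dB/10)
  Stage 1: F_1 = 10^(1.30/10) = 1.349, G_1 = 10^(13.6/10) = 22.91
  Stage 2: F_2 = 10^(5.80/10) = 3.802, G_2 = 10^(−5.80/10) = 0.2630
Friis cascade:
  F = 1.349 + (3.802 − 1)/22.91 = 1.471
NF = 10 log₁₀(1.471) = 1.68 dB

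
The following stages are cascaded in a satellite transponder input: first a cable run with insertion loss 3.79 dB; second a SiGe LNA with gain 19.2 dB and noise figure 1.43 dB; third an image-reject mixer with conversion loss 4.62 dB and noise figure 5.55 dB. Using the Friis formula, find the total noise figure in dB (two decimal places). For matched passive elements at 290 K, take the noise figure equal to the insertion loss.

Convert to linear (a loss of L dB is a gain of −L dB): F_i = 10^(NF_i/10), G_i = 10^(G_i,dB/10)
  Stage 1: F_1 = 10^(3.79/10) = 2.393, G_1 = 10^(−3.79/10) = 0.4178
  Stage 2: F_2 = 10^(1.43/10) = 1.390, G_2 = 10^(19.2/10) = 83.18
  Stage 3: F_3 = 10^(5.55/10) = 3.589, G_3 = 10^(−4.62/10) = 0.3451
Friis cascade:
  F = 2.393 + (1.390 − 1)/0.4178 + (3.589 − 1)/34.75 = 3.401
NF = 10 log₁₀(3.401) = 5.32 dB

5.32 dB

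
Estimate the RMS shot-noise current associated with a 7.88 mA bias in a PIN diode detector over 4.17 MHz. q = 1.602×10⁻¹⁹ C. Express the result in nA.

103 nA

I_n = √(2qI·B)
2qI·B = 2 × 1.602×10⁻¹⁹ × 7.88×10⁻³ × 4.17×10⁶ = 1.05×10⁻¹⁴ A²
I_n = √(1.05×10⁻¹⁴) = 1.03×10⁻⁷ A = 103 nA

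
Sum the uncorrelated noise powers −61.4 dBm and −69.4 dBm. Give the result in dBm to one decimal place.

Convert to linear, add, convert back:
P₁ = 7.24×10⁻¹⁰ W, P₂ = 1.15×10⁻¹⁰ W
P_tot = 8.39×10⁻¹⁰ W → 10 log₁₀(P_tot / 10⁻³) = −60.8 dBm

−60.8 dBm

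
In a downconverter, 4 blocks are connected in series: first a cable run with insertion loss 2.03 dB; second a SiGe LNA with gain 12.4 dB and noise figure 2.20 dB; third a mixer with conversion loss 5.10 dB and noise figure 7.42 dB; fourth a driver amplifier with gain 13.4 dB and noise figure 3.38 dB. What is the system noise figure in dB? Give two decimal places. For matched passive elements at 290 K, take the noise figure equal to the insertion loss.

5.33 dB

Convert to linear (a loss of L dB is a gain of −L dB): F_i = 10^(NF_i/10), G_i = 10^(G_i,dB/10)
  Stage 1: F_1 = 10^(2.03/10) = 1.596, G_1 = 10^(−2.03/10) = 0.6266
  Stage 2: F_2 = 10^(2.20/10) = 1.660, G_2 = 10^(12.4/10) = 17.38
  Stage 3: F_3 = 10^(7.42/10) = 5.521, G_3 = 10^(−5.10/10) = 0.3090
  Stage 4: F_4 = 10^(3.38/10) = 2.178, G_4 = 10^(13.4/10) = 21.88
Friis cascade:
  F = 1.596 + (1.660 − 1)/0.6266 + (5.521 − 1)/10.89 + (2.178 − 1)/3.365 = 3.414
NF = 10 log₁₀(3.414) = 5.33 dB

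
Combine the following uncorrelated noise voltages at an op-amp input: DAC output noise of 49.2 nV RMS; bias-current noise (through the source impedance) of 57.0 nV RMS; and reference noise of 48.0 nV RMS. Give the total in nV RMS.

89.3 nV

Uncorrelated sources add in power (mean-square): V_tot = √(ΣV_i²)
V_tot = √[(4.92×10⁻⁸)² + (5.70×10⁻⁸)² + (4.80×10⁻⁸)²] = 8.93×10⁻⁸ V = 89.3 nV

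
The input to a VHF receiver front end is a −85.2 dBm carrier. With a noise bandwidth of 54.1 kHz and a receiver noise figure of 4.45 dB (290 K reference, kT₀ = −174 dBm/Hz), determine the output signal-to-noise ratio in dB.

Noise floor: N = −174 + 10 log₁₀(B) + NF
10 log₁₀(5.41×10⁴) = 47.33 dB
N = −174 + 47.33 + 4.45 = −122.22 dBm
SNR = P_sig − N = −85.2 − (−122.22) = 37.02 dB → 37.0 dB

37.0 dB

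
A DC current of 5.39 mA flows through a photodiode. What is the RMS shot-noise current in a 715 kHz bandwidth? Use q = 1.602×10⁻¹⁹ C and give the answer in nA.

I_n = √(2qI·B)
2qI·B = 2 × 1.602×10⁻¹⁹ × 5.39×10⁻³ × 7.15×10⁵ = 1.23×10⁻¹⁵ A²
I_n = √(1.23×10⁻¹⁵) = 3.51×10⁻⁸ A = 35.1 nA

35.1 nA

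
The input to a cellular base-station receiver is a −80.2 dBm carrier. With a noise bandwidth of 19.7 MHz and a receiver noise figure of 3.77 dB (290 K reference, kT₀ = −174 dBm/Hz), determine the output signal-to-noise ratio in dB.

Noise floor: N = −174 + 10 log₁₀(B) + NF
10 log₁₀(1.97×10⁷) = 72.94 dB
N = −174 + 72.94 + 3.77 = −97.29 dBm
SNR = P_sig − N = −80.2 − (−97.29) = 17.09 dB → 17.1 dB

17.1 dB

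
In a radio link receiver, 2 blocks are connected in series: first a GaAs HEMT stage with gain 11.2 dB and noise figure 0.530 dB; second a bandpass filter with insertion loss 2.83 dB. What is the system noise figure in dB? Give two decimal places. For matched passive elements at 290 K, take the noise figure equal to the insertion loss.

0.79 dB

Convert to linear (a loss of L dB is a gain of −L dB): F_i = 10^(NF_i/10), G_i = 10^(G_i,dB/10)
  Stage 1: F_1 = 10^(0.530/10) = 1.130, G_1 = 10^(11.2/10) = 13.18
  Stage 2: F_2 = 10^(2.83/10) = 1.919, G_2 = 10^(−2.83/10) = 0.5212
Friis cascade:
  F = 1.130 + (1.919 − 1)/13.18 = 1.199
NF = 10 log₁₀(1.199) = 0.79 dB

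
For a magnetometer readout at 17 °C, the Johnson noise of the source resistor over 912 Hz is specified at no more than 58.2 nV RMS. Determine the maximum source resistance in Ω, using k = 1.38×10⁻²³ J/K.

232 Ω

T = 17 °C + 273.15 = 290.15 K
Johnson–Nyquist: V_n = √(4kTRB) ⇒ R = V_n² / (4kTB)
4kTB = 4 × 1.38×10⁻²³ × 290.15 × 9.12×10² = 1.46×10⁻¹⁷
R = (5.82×10⁻⁸)² / 1.46×10⁻¹⁷ = 2.32×10² Ω = 232 Ω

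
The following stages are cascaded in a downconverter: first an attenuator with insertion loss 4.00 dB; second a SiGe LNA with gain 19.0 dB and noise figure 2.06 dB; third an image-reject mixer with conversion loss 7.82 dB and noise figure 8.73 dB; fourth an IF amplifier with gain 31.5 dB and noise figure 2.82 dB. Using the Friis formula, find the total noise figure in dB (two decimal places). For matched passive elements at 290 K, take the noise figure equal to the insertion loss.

6.45 dB

Convert to linear (a loss of L dB is a gain of −L dB): F_i = 10^(NF_i/10), G_i = 10^(G_i,dB/10)
  Stage 1: F_1 = 10^(4.00/10) = 2.512, G_1 = 10^(−4.00/10) = 0.3981
  Stage 2: F_2 = 10^(2.06/10) = 1.607, G_2 = 10^(19.0/10) = 79.43
  Stage 3: F_3 = 10^(8.73/10) = 7.464, G_3 = 10^(−7.82/10) = 0.1652
  Stage 4: F_4 = 10^(2.82/10) = 1.914, G_4 = 10^(31.5/10) = 1413
Friis cascade:
  F = 2.512 + (1.607 − 1)/0.3981 + (7.464 − 1)/31.62 + (1.914 − 1)/5.224 = 4.416
NF = 10 log₁₀(4.416) = 6.45 dB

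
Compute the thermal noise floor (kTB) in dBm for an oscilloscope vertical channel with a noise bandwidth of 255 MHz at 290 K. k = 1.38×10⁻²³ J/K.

−89.9 dBm

P_n = kTB = 1.38×10⁻²³ × 290 × 2.55×10⁸ = 1.02×10⁻¹² W
In dBm: 10 log₁₀(1.02×10⁻¹² / 10⁻³) = −89.9 dBm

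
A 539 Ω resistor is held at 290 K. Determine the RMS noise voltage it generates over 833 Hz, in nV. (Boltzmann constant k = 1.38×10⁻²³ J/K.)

84.8 nV

V_n = √(4kTRB)
4kTRB = 4 × 1.38×10⁻²³ × 290 × 5.39×10² × 8.33×10² = 7.19×10⁻¹⁵ V²
V_n = √(7.19×10⁻¹⁵) = 8.48×10⁻⁸ V = 84.8 nV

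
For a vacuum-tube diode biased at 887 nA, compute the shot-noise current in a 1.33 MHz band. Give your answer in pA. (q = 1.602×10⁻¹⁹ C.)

I_n = √(2qI·B)
2qI·B = 2 × 1.602×10⁻¹⁹ × 8.87×10⁻⁷ × 1.33×10⁶ = 3.78×10⁻¹⁹ A²
I_n = √(3.78×10⁻¹⁹) = 6.15×10⁻¹⁰ A = 615 pA

615 pA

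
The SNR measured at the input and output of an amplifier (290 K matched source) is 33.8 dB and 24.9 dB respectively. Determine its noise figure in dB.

NF (dB) = SNR_in(dB) − SNR_out(dB) when the source is at T₀
NF = 33.8 − 24.9 = 8.9 dB

8.9 dB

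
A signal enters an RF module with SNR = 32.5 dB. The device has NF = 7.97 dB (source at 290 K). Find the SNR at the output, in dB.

24.53 dB

By definition F = SNR_in/SNR_out, so in dB: SNR_out = SNR_in − NF
SNR_out = 32.5 − 7.97 = 24.53 dB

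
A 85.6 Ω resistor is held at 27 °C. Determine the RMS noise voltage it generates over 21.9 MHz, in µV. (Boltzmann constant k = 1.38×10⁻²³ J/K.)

5.57 µV

T = 27 °C + 273.15 = 300.15 K
V_n = √(4kTRB)
4kTRB = 4 × 1.38×10⁻²³ × 300.15 × 8.56×10¹ × 2.19×10⁷ = 3.11×10⁻¹¹ V²
V_n = √(3.11×10⁻¹¹) = 5.57×10⁻⁶ V = 5.57 µV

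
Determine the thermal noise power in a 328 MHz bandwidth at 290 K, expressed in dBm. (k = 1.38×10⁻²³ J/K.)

−88.8 dBm

P_n = kTB = 1.38×10⁻²³ × 290 × 3.28×10⁸ = 1.31×10⁻¹² W
In dBm: 10 log₁₀(1.31×10⁻¹² / 10⁻³) = −88.8 dBm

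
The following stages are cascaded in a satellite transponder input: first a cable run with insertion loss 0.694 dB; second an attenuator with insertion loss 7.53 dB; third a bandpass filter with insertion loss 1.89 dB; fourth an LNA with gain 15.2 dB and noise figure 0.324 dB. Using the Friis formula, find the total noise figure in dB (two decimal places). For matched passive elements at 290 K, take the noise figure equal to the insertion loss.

Convert to linear (a loss of L dB is a gain of −L dB): F_i = 10^(NF_i/10), G_i = 10^(G_i,dB/10)
  Stage 1: F_1 = 10^(0.694/10) = 1.173, G_1 = 10^(−0.694/10) = 0.8523
  Stage 2: F_2 = 10^(7.53/10) = 5.662, G_2 = 10^(−7.53/10) = 0.1766
  Stage 3: F_3 = 10^(1.89/10) = 1.545, G_3 = 10^(−1.89/10) = 0.6471
  Stage 4: F_4 = 10^(0.324/10) = 1.077, G_4 = 10^(15.2/10) = 33.11
Friis cascade:
  F = 1.173 + (5.662 − 1)/0.8523 + (1.545 − 1)/0.1505 + (1.077 − 1)/0.09741 = 11.06
NF = 10 log₁₀(11.06) = 10.44 dB

10.44 dB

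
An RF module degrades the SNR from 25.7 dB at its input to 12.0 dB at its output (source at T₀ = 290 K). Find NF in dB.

NF (dB) = SNR_in(dB) − SNR_out(dB) when the source is at T₀
NF = 25.7 − 12.0 = 13.7 dB

13.7 dB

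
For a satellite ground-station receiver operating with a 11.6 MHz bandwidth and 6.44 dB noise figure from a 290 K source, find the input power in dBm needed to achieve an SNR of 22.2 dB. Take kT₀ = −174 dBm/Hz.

−74.7 dBm

Sensitivity = −174 + 10 log₁₀(B) + NF + SNR_min
= −174 + 70.64 + 6.44 + 22.2
= −74.72 dBm → −74.7 dBm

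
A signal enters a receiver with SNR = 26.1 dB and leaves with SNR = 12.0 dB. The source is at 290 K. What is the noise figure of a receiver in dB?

14.1 dB

NF (dB) = SNR_in(dB) − SNR_out(dB) when the source is at T₀
NF = 26.1 − 12.0 = 14.1 dB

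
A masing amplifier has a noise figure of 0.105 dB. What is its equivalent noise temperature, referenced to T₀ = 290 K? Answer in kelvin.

F = 10^(0.105/10) = 1.02447
T_e = (F − 1)·T₀ = (1.02447 − 1) × 290 = 7.10 K

7.10 K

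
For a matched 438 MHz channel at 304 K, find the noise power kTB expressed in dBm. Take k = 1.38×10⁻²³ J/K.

P_n = kTB = 1.38×10⁻²³ × 304 × 4.38×10⁸ = 1.84×10⁻¹² W
In dBm: 10 log₁₀(1.84×10⁻¹² / 10⁻³) = −87.4 dBm

−87.4 dBm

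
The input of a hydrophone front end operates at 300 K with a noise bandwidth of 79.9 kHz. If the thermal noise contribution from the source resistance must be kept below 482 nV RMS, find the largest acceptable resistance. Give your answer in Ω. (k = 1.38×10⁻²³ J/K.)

Johnson–Nyquist: V_n = √(4kTRB) ⇒ R = V_n² / (4kTB)
4kTB = 4 × 1.38×10⁻²³ × 300 × 7.99×10⁴ = 1.32×10⁻¹⁵
R = (4.82×10⁻⁷)² / 1.32×10⁻¹⁵ = 1.76×10² Ω = 176 Ω

176 Ω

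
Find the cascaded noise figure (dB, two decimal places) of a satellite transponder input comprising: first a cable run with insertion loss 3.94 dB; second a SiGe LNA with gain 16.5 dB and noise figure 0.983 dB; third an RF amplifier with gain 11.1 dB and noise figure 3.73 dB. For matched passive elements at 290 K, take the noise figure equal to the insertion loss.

5.03 dB

Convert to linear (a loss of L dB is a gain of −L dB): F_i = 10^(NF_i/10), G_i = 10^(G_i,dB/10)
  Stage 1: F_1 = 10^(3.94/10) = 2.477, G_1 = 10^(−3.94/10) = 0.4036
  Stage 2: F_2 = 10^(0.983/10) = 1.254, G_2 = 10^(16.5/10) = 44.67
  Stage 3: F_3 = 10^(3.73/10) = 2.360, G_3 = 10^(11.1/10) = 12.88
Friis cascade:
  F = 2.477 + (1.254 − 1)/0.4036 + (2.360 − 1)/18.03 = 3.182
NF = 10 log₁₀(3.182) = 5.03 dB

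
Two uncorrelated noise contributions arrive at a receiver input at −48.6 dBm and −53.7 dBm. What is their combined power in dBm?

Convert to linear, add, convert back:
P₁ = 1.38×10⁻⁸ W, P₂ = 4.27×10⁻⁹ W
P_tot = 1.81×10⁻⁸ W → 10 log₁₀(P_tot / 10⁻³) = −47.4 dBm

−47.4 dBm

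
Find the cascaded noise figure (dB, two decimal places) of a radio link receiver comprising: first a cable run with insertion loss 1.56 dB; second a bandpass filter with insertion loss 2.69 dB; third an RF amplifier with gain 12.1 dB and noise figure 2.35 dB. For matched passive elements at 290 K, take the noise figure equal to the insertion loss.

6.60 dB

Convert to linear (a loss of L dB is a gain of −L dB): F_i = 10^(NF_i/10), G_i = 10^(G_i,dB/10)
  Stage 1: F_1 = 10^(1.56/10) = 1.432, G_1 = 10^(−1.56/10) = 0.6982
  Stage 2: F_2 = 10^(2.69/10) = 1.858, G_2 = 10^(−2.69/10) = 0.5383
  Stage 3: F_3 = 10^(2.35/10) = 1.718, G_3 = 10^(12.1/10) = 16.22
Friis cascade:
  F = 1.432 + (1.858 − 1)/0.6982 + (1.718 − 1)/0.3758 = 4.571
NF = 10 log₁₀(4.571) = 6.60 dB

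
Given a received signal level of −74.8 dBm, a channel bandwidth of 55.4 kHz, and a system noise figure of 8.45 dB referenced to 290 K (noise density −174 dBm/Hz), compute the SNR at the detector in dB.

43.3 dB

Noise floor: N = −174 + 10 log₁₀(B) + NF
10 log₁₀(5.54×10⁴) = 47.44 dB
N = −174 + 47.44 + 8.45 = −118.11 dBm
SNR = P_sig − N = −74.8 − (−118.11) = 43.31 dB → 43.3 dB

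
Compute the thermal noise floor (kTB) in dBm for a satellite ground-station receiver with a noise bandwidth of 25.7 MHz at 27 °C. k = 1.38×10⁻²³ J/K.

−99.7 dBm

T = 27 °C + 273.15 = 300.15 K
P_n = kTB = 1.38×10⁻²³ × 300.15 × 2.57×10⁷ = 1.06×10⁻¹³ W
In dBm: 10 log₁₀(1.06×10⁻¹³ / 10⁻³) = −99.7 dBm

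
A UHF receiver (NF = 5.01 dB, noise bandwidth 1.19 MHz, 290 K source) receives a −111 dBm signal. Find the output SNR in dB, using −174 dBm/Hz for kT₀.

Noise floor: N = −174 + 10 log₁₀(B) + NF
10 log₁₀(1.19×10⁶) = 60.76 dB
N = −174 + 60.76 + 5.01 = −108.23 dBm
SNR = P_sig − N = −111 − (−108.23) = −2.77 dB → −2.8 dB

−2.8 dB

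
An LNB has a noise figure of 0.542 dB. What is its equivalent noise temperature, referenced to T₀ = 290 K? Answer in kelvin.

38.5 K

F = 10^(0.542/10) = 1.13292
T_e = (F − 1)·T₀ = (1.13292 − 1) × 290 = 38.5 K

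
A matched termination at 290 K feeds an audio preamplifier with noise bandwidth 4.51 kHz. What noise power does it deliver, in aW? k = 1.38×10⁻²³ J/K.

18.0 aW

P_n = kTB = 1.38×10⁻²³ × 290 × 4.51×10³ = 1.80×10⁻¹⁷ W = 18.0 aW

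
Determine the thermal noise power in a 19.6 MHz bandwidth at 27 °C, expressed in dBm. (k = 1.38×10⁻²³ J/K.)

T = 27 °C + 273.15 = 300.15 K
P_n = kTB = 1.38×10⁻²³ × 300.15 × 1.96×10⁷ = 8.12×10⁻¹⁴ W
In dBm: 10 log₁₀(8.12×10⁻¹⁴ / 10⁻³) = −100.9 dBm

−100.9 dBm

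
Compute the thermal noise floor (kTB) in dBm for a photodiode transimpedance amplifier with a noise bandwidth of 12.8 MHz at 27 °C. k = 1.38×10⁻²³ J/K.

T = 27 °C + 273.15 = 300.15 K
P_n = kTB = 1.38×10⁻²³ × 300.15 × 1.28×10⁷ = 5.30×10⁻¹⁴ W
In dBm: 10 log₁₀(5.30×10⁻¹⁴ / 10⁻³) = −102.8 dBm

−102.8 dBm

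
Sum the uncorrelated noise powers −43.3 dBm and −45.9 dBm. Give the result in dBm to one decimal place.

−41.4 dBm

Convert to linear, add, convert back:
P₁ = 4.68×10⁻⁸ W, P₂ = 2.57×10⁻⁸ W
P_tot = 7.25×10⁻⁸ W → 10 log₁₀(P_tot / 10⁻³) = −41.4 dBm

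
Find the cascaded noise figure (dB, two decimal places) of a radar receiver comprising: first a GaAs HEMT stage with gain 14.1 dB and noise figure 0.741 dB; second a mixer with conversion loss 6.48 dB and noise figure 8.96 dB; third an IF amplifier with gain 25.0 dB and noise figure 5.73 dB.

2.85 dB

Convert to linear (a loss of L dB is a gain of −L dB): F_i = 10^(NF_i/10), G_i = 10^(G_i,dB/10)
  Stage 1: F_1 = 10^(0.741/10) = 1.186, G_1 = 10^(14.1/10) = 25.70
  Stage 2: F_2 = 10^(8.96/10) = 7.870, G_2 = 10^(−6.48/10) = 0.2249
  Stage 3: F_3 = 10^(5.73/10) = 3.741, G_3 = 10^(25.0/10) = 316.2
Friis cascade:
  F = 1.186 + (7.870 − 1)/25.70 + (3.741 − 1)/5.781 = 1.927
NF = 10 log₁₀(1.927) = 2.85 dB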